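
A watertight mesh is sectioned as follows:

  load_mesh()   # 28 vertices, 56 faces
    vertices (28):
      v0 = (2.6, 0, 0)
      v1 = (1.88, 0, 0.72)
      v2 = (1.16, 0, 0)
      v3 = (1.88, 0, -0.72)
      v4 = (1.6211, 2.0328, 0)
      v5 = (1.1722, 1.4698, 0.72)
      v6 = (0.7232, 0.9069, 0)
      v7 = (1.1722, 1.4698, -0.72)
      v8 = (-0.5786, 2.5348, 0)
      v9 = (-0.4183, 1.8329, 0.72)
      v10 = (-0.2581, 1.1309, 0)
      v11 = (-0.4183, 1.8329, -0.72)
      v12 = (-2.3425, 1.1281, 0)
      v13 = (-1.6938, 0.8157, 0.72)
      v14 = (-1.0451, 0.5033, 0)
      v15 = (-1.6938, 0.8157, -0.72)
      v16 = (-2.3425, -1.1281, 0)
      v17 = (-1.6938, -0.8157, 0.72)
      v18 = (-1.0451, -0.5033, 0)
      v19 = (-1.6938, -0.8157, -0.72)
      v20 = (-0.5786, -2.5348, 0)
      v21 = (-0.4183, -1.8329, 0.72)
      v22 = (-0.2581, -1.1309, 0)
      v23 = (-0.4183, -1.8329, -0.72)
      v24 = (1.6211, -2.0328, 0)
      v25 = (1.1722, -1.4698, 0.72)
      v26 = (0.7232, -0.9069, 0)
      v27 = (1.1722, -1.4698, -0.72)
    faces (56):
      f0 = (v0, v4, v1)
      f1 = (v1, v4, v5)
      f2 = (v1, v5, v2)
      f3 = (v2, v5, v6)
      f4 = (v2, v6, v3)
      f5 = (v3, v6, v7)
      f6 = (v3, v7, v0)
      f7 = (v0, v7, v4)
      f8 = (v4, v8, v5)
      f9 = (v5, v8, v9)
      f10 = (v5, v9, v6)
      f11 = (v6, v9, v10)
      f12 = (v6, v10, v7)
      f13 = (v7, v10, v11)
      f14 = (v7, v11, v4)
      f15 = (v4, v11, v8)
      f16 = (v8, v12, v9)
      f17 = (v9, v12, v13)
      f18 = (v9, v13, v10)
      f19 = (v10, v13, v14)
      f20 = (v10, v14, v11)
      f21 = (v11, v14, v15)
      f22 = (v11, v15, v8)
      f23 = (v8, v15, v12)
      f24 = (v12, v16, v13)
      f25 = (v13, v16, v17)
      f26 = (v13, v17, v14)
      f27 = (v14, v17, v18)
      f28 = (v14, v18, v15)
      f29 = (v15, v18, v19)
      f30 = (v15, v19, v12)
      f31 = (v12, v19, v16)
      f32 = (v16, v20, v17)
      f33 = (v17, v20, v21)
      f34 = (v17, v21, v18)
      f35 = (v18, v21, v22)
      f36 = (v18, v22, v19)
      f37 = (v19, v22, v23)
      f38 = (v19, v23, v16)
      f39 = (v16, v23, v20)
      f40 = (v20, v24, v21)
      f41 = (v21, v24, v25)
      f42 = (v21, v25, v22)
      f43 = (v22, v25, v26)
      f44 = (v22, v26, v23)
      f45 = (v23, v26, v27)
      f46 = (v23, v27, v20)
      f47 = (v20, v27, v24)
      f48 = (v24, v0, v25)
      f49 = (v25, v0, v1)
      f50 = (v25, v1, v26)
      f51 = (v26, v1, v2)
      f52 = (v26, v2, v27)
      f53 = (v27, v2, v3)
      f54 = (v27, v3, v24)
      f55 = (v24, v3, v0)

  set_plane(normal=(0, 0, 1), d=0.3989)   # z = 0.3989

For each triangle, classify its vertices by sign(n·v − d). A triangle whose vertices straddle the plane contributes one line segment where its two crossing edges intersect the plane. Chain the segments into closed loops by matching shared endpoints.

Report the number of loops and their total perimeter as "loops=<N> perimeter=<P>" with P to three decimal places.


Straddling triangles (28 of 56):
  (v0,v4,v1) [--+] → (1.76454, 0.906572, 0.3989)–(2.2011, 0, 0.3989)  len=1.0062
  (v1,v4,v5) [+-+] → (1.76454, 0.906572, 0.3989)–(1.3724, 1.72088, 0.3989)  len=0.9038
  (v1,v5,v2) [++-] → (1.16676, 0.81431, 0.3989)–(1.5589, 0, 0.3989)  len=0.9038
  (v2,v5,v6) [-+-] → (1.16676, 0.81431, 0.3989)–(0.971958, 1.21876, 0.3989)  len=0.4489
  (v4,v8,v5) [--+] → (0.391392, 1.94476, 0.3989)–(1.3724, 1.72088, 0.3989)  len=1.0062
  (v5,v8,v9) [+-+] → (0.391392, 1.94476, 0.3989)–(-0.489789, 2.14593, 0.3989)  len=0.9039
  (v5,v9,v6) [++-] → (0.0907773, 1.41993, 0.3989)–(0.971958, 1.21876, 0.3989)  len=0.9039
  (v6,v9,v10) [-+-] → (0.0907773, 1.41993, 0.3989)–(-0.346855, 1.51983, 0.3989)  len=0.4489
  (v8,v12,v9) [--+] → (-1.27644, 1.51858, 0.3989)–(-0.489789, 2.14593, 0.3989)  len=1.0062
  (v9,v12,v13) [+-+] → (-1.27644, 1.51858, 0.3989)–(-1.9831, 0.955022, 0.3989)  len=0.9039
  (v9,v13,v10) [++-] → (-1.05352, 0.95627, 0.3989)–(-0.346855, 1.51983, 0.3989)  len=0.9039
  (v10,v13,v14) [-+-] → (-1.05352, 0.95627, 0.3989)–(-1.4045, 0.676378, 0.3989)  len=0.4489
  (v12,v16,v13) [--+] → (-1.9831, -0.0511808, 0.3989)–(-1.9831, 0.955022, 0.3989)  len=1.0062
  (v13,v16,v17) [+-+] → (-1.9831, -0.0511808, 0.3989)–(-1.9831, -0.955022, 0.3989)  len=0.9038
  (v13,v17,v14) [++-] → (-1.4045, -0.227463, 0.3989)–(-1.4045, 0.676378, 0.3989)  len=0.9038
  (v14,v17,v18) [-+-] → (-1.4045, -0.227463, 0.3989)–(-1.4045, -0.676378, 0.3989)  len=0.4489
  (v16,v20,v17) [--+] → (-1.19645, -1.58237, 0.3989)–(-1.9831, -0.955022, 0.3989)  len=1.0062
  (v17,v20,v21) [+-+] → (-1.19645, -1.58237, 0.3989)–(-0.489789, -2.14593, 0.3989)  len=0.9039
  (v17,v21,v18) [++-] → (-0.697835, -1.23994, 0.3989)–(-1.4045, -0.676378, 0.3989)  len=0.9039
  (v18,v21,v22) [-+-] → (-0.697835, -1.23994, 0.3989)–(-0.346855, -1.51983, 0.3989)  len=0.4489
  (v20,v24,v21) [--+] → (0.491216, -1.92205, 0.3989)–(-0.489789, -2.14593, 0.3989)  len=1.0062
  (v21,v24,v25) [+-+] → (0.491216, -1.92205, 0.3989)–(1.3724, -1.72088, 0.3989)  len=0.9039
  (v21,v25,v22) [++-] → (0.534326, -1.31866, 0.3989)–(-0.346855, -1.51983, 0.3989)  len=0.9039
  (v22,v25,v26) [-+-] → (0.534326, -1.31866, 0.3989)–(0.971958, -1.21876, 0.3989)  len=0.4489
  (v24,v0,v25) [--+] → (1.80896, -0.81431, 0.3989)–(1.3724, -1.72088, 0.3989)  len=1.0062
  (v25,v0,v1) [+-+] → (1.80896, -0.81431, 0.3989)–(2.2011, 0, 0.3989)  len=0.9038
  (v25,v1,v26) [++-] → (1.3641, -0.404452, 0.3989)–(0.971958, -1.21876, 0.3989)  len=0.9038
  (v26,v1,v2) [-+-] → (1.3641, -0.404452, 0.3989)–(1.5589, 0, 0.3989)  len=0.4489

Chained into 2 loop(s):
  loop 1: 14 segments, perimeter = 13.3703
  loop 2: 14 segments, perimeter = 9.4693
Total perimeter = 22.840

loops=2 perimeter=22.840


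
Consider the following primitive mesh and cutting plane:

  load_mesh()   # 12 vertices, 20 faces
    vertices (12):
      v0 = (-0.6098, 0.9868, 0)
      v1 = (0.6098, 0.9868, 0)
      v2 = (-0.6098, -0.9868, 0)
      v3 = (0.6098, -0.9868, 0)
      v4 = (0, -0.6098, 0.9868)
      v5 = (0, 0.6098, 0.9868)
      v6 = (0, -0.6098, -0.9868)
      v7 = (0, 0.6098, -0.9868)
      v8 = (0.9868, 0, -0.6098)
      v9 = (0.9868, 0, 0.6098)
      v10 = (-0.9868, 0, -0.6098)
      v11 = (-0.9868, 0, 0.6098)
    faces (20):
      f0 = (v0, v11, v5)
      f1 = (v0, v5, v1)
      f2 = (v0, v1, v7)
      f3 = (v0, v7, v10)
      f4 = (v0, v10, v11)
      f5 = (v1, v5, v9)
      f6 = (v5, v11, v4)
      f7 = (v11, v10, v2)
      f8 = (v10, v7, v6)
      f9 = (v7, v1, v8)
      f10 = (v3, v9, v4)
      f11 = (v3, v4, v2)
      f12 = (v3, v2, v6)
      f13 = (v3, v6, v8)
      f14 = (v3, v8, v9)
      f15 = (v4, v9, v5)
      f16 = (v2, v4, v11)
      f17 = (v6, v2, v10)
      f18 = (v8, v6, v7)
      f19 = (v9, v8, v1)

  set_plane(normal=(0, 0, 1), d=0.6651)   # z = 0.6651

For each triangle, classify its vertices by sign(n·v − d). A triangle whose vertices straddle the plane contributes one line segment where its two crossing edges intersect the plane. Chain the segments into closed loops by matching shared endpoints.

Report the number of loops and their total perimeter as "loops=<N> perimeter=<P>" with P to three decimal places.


loops=1 perimeter=4.792

Straddling triangles (8 of 20):
  (v0,v11,v5) [--+] → (-0.842052, 0.0894481, 0.6651)–(-0.198797, 0.732703, 0.6651)  len=0.9097
  (v0,v5,v1) [-+-] → (-0.198797, 0.732703, 0.6651)–(0.198797, 0.732703, 0.6651)  len=0.3976
  (v1,v5,v9) [-+-] → (0.198797, 0.732703, 0.6651)–(0.842052, 0.0894481, 0.6651)  len=0.9097
  (v5,v11,v4) [+-+] → (-0.842052, 0.0894481, 0.6651)–(-0.842052, -0.0894481, 0.6651)  len=0.1789
  (v3,v9,v4) [--+] → (0.842052, -0.0894481, 0.6651)–(0.198797, -0.732703, 0.6651)  len=0.9097
  (v3,v4,v2) [-+-] → (0.198797, -0.732703, 0.6651)–(-0.198797, -0.732703, 0.6651)  len=0.3976
  (v4,v9,v5) [+-+] → (0.842052, -0.0894481, 0.6651)–(0.842052, 0.0894481, 0.6651)  len=0.1789
  (v2,v4,v11) [-+-] → (-0.198797, -0.732703, 0.6651)–(-0.842052, -0.0894481, 0.6651)  len=0.9097

Chained into 1 loop(s):
  loop 1: 8 segments, perimeter = 4.7918
Total perimeter = 4.792


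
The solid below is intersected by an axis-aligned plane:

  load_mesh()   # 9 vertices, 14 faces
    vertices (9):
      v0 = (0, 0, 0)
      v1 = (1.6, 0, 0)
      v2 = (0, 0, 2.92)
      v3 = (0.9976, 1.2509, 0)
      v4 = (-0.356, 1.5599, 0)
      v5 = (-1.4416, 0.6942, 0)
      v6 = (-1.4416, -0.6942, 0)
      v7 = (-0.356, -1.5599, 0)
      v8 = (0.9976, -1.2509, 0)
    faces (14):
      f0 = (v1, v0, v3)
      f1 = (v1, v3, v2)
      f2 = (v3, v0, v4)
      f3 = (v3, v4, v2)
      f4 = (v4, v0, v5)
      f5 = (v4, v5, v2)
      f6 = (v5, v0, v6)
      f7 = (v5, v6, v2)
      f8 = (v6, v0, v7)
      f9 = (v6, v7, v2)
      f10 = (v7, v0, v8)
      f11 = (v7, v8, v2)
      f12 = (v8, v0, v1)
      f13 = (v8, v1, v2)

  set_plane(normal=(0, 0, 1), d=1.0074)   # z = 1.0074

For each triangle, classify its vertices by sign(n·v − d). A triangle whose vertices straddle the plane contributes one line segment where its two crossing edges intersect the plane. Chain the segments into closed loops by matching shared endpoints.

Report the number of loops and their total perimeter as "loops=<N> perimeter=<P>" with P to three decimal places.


Straddling triangles (7 of 14):
  (v1,v3,v2) [--+] → (0.653428, 0.819339, 1.0074)–(1.048, 0, 1.0074)  len=0.9094
  (v3,v4,v2) [--+] → (-0.23318, 1.02173, 1.0074)–(0.653428, 0.819339, 1.0074)  len=0.9094
  (v4,v5,v2) [--+] → (-0.944248, 0.454701, 1.0074)–(-0.23318, 1.02173, 1.0074)  len=0.9095
  (v5,v6,v2) [--+] → (-0.944248, -0.454701, 1.0074)–(-0.944248, 0.454701, 1.0074)  len=0.9094
  (v6,v7,v2) [--+] → (-0.23318, -1.02173, 1.0074)–(-0.944248, -0.454701, 1.0074)  len=0.9095
  (v7,v8,v2) [--+] → (0.653428, -0.819339, 1.0074)–(-0.23318, -1.02173, 1.0074)  len=0.9094
  (v8,v1,v2) [--+] → (1.048, 0, 1.0074)–(0.653428, -0.819339, 1.0074)  len=0.9094

Chained into 1 loop(s):
  loop 1: 7 segments, perimeter = 6.3660
Total perimeter = 6.366

loops=1 perimeter=6.366


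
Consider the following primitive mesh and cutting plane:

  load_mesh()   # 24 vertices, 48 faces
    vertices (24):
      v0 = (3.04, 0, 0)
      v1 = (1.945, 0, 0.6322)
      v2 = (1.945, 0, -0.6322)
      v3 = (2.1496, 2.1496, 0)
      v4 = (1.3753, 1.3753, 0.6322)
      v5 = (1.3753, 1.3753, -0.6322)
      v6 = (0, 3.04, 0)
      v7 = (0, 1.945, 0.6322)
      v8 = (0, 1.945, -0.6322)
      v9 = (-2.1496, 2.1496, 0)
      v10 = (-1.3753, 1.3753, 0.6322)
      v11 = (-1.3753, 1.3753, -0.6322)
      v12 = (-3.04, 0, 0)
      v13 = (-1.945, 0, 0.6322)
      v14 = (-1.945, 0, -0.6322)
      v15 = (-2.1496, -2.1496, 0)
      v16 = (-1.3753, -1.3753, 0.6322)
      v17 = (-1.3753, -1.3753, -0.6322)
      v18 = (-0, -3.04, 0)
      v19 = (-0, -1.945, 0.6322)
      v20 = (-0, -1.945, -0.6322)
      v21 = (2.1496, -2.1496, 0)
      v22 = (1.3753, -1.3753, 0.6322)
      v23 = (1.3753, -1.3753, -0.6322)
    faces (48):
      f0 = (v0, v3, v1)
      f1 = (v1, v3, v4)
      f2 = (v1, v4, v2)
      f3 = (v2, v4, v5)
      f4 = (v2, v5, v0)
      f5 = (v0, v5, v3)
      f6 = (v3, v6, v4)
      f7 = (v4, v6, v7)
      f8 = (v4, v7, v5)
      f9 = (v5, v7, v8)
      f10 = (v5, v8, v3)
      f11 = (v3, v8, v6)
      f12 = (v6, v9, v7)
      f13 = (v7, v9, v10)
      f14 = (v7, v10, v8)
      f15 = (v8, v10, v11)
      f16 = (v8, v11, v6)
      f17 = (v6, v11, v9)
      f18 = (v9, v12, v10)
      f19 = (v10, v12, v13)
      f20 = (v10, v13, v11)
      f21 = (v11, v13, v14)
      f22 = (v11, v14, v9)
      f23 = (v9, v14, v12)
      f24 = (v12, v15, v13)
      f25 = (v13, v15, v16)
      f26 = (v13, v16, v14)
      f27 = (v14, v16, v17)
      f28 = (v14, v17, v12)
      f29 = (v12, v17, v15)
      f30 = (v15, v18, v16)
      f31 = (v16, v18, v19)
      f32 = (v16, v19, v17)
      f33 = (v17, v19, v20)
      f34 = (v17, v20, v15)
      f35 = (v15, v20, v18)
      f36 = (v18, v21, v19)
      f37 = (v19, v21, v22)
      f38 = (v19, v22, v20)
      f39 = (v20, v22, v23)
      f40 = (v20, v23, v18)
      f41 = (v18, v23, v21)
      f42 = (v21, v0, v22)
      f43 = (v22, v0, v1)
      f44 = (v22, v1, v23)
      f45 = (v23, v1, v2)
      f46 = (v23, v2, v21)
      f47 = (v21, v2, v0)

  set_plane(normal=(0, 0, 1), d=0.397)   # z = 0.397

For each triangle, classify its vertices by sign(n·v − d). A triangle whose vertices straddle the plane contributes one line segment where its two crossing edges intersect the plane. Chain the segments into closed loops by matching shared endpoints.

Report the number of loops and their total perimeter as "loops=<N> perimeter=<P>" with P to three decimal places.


loops=2 perimeter=26.312

Straddling triangles (32 of 48):
  (v0,v3,v1) [--+] → (2.02112, 0.799725, 0.397)–(2.35238, 0, 0.397)  len=0.8656
  (v1,v3,v4) [+-+] → (2.02112, 0.799725, 0.397)–(1.66337, 1.66337, 0.397)  len=0.9348
  (v1,v4,v2) [++-] → (1.48127, 1.11947, 0.397)–(1.945, 0, 0.397)  len=1.2117
  (v2,v4,v5) [-+-] → (1.48127, 1.11947, 0.397)–(1.3753, 1.3753, 0.397)  len=0.2769
  (v3,v6,v4) [--+] → (0.863641, 1.99463, 0.397)–(1.66337, 1.66337, 0.397)  len=0.8656
  (v4,v6,v7) [+-+] → (0.863641, 1.99463, 0.397)–(0, 2.35238, 0.397)  len=0.9348
  (v4,v7,v5) [++-] → (0.255829, 1.83903, 0.397)–(1.3753, 1.3753, 0.397)  len=1.2117
  (v5,v7,v8) [-+-] → (0.255829, 1.83903, 0.397)–(0, 1.945, 0.397)  len=0.2769
  (v6,v9,v7) [--+] → (-0.799725, 2.02112, 0.397)–(0, 2.35238, 0.397)  len=0.8656
  (v7,v9,v10) [+-+] → (-0.799725, 2.02112, 0.397)–(-1.66337, 1.66337, 0.397)  len=0.9348
  (v7,v10,v8) [++-] → (-1.11947, 1.48127, 0.397)–(0, 1.945, 0.397)  len=1.2117
  (v8,v10,v11) [-+-] → (-1.11947, 1.48127, 0.397)–(-1.3753, 1.3753, 0.397)  len=0.2769
  (v9,v12,v10) [--+] → (-1.99463, 0.863641, 0.397)–(-1.66337, 1.66337, 0.397)  len=0.8656
  (v10,v12,v13) [+-+] → (-1.99463, 0.863641, 0.397)–(-2.35238, 0, 0.397)  len=0.9348
  (v10,v13,v11) [++-] → (-1.83903, 0.255829, 0.397)–(-1.3753, 1.3753, 0.397)  len=1.2117
  (v11,v13,v14) [-+-] → (-1.83903, 0.255829, 0.397)–(-1.945, 0, 0.397)  len=0.2769
  (v12,v15,v13) [--+] → (-2.02112, -0.799725, 0.397)–(-2.35238, 0, 0.397)  len=0.8656
  (v13,v15,v16) [+-+] → (-2.02112, -0.799725, 0.397)–(-1.66337, -1.66337, 0.397)  len=0.9348
  (v13,v16,v14) [++-] → (-1.48127, -1.11947, 0.397)–(-1.945, 0, 0.397)  len=1.2117
  (v14,v16,v17) [-+-] → (-1.48127, -1.11947, 0.397)–(-1.3753, -1.3753, 0.397)  len=0.2769
  (v15,v18,v16) [--+] → (-0.863641, -1.99463, 0.397)–(-1.66337, -1.66337, 0.397)  len=0.8656
  (v16,v18,v19) [+-+] → (-0.863641, -1.99463, 0.397)–(0, -2.35238, 0.397)  len=0.9348
  (v16,v19,v17) [++-] → (-0.255829, -1.83903, 0.397)–(-1.3753, -1.3753, 0.397)  len=1.2117
  (v17,v19,v20) [-+-] → (-0.255829, -1.83903, 0.397)–(0, -1.945, 0.397)  len=0.2769
  (v18,v21,v19) [--+] → (0.799725, -2.02112, 0.397)–(0, -2.35238, 0.397)  len=0.8656
  (v19,v21,v22) [+-+] → (0.799725, -2.02112, 0.397)–(1.66337, -1.66337, 0.397)  len=0.9348
  (v19,v22,v20) [++-] → (1.11947, -1.48127, 0.397)–(0, -1.945, 0.397)  len=1.2117
  (v20,v22,v23) [-+-] → (1.11947, -1.48127, 0.397)–(1.3753, -1.3753, 0.397)  len=0.2769
  (v21,v0,v22) [--+] → (1.99463, -0.863641, 0.397)–(1.66337, -1.66337, 0.397)  len=0.8656
  (v22,v0,v1) [+-+] → (1.99463, -0.863641, 0.397)–(2.35238, 0, 0.397)  len=0.9348
  (v22,v1,v23) [++-] → (1.83903, -0.255829, 0.397)–(1.3753, -1.3753, 0.397)  len=1.2117
  (v23,v1,v2) [-+-] → (1.83903, -0.255829, 0.397)–(1.945, 0, 0.397)  len=0.2769

Chained into 2 loop(s):
  loop 1: 16 segments, perimeter = 14.4034
  loop 2: 16 segments, perimeter = 11.9090
Total perimeter = 26.312


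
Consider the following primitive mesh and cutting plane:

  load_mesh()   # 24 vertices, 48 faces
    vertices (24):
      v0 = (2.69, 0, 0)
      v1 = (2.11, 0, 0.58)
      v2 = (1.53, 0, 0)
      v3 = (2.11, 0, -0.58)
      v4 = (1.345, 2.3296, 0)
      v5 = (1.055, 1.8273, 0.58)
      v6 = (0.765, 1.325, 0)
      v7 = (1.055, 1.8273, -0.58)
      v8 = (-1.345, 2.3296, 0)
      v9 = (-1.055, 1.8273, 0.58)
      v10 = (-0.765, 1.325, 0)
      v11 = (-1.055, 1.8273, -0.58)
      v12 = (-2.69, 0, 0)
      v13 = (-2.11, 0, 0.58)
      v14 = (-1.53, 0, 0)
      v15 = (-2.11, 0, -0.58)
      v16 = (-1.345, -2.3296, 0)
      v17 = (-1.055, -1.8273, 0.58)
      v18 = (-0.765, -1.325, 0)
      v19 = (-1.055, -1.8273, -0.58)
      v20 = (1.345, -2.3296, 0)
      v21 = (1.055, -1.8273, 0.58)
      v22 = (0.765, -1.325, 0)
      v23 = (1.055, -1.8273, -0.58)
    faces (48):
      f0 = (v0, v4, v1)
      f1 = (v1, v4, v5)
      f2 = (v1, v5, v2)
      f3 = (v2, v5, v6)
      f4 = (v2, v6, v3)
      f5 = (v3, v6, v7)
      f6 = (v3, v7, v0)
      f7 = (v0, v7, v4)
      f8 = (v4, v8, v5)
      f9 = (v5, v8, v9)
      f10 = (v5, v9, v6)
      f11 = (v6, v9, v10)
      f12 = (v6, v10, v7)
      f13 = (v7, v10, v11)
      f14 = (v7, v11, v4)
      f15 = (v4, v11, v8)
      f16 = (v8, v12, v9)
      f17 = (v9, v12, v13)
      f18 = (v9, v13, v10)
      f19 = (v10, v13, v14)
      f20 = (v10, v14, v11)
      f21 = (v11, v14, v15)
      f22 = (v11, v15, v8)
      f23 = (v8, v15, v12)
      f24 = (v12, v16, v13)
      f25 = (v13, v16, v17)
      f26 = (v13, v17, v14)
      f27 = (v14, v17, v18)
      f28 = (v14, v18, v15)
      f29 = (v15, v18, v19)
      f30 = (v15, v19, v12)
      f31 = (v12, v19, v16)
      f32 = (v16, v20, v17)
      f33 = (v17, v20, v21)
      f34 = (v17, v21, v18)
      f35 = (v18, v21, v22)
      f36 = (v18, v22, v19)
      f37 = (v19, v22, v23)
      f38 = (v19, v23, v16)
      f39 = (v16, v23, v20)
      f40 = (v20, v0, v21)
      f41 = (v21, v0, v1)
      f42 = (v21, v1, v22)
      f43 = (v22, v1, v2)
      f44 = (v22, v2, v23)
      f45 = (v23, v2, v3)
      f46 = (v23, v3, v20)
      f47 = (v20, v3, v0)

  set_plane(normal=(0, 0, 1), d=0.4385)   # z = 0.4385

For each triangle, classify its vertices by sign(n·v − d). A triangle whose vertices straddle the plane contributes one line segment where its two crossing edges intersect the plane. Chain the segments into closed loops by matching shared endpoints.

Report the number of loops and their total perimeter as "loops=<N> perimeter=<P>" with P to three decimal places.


loops=2 perimeter=25.320

Straddling triangles (24 of 48):
  (v0,v4,v1) [--+] → (1.92337, 0.568342, 0.4385)–(2.2515, 0, 0.4385)  len=0.6563
  (v1,v4,v5) [+-+] → (1.92337, 0.568342, 0.4385)–(1.12575, 1.94984, 0.4385)  len=1.5952
  (v1,v5,v2) [++-] → (1.17088, 1.3815, 0.4385)–(1.9685, 0, 0.4385)  len=1.5952
  (v2,v5,v6) [-+-] → (1.17088, 1.3815, 0.4385)–(0.98425, 1.70476, 0.4385)  len=0.3733
  (v4,v8,v5) [--+] → (0.469483, 1.94984, 0.4385)–(1.12575, 1.94984, 0.4385)  len=0.6563
  (v5,v8,v9) [+-+] → (0.469483, 1.94984, 0.4385)–(-1.12575, 1.94984, 0.4385)  len=1.5952
  (v5,v9,v6) [++-] → (-0.610983, 1.70476, 0.4385)–(0.98425, 1.70476, 0.4385)  len=1.5952
  (v6,v9,v10) [-+-] → (-0.610983, 1.70476, 0.4385)–(-0.98425, 1.70476, 0.4385)  len=0.3733
  (v8,v12,v9) [--+] → (-1.45388, 1.3815, 0.4385)–(-1.12575, 1.94984, 0.4385)  len=0.6563
  (v9,v12,v13) [+-+] → (-1.45388, 1.3815, 0.4385)–(-2.2515, 0, 0.4385)  len=1.5952
  (v9,v13,v10) [++-] → (-1.78187, 0.323254, 0.4385)–(-0.98425, 1.70476, 0.4385)  len=1.5952
  (v10,v13,v14) [-+-] → (-1.78187, 0.323254, 0.4385)–(-1.9685, 0, 0.4385)  len=0.3733
  (v12,v16,v13) [--+] → (-1.92337, -0.568342, 0.4385)–(-2.2515, 0, 0.4385)  len=0.6563
  (v13,v16,v17) [+-+] → (-1.92337, -0.568342, 0.4385)–(-1.12575, -1.94984, 0.4385)  len=1.5952
  (v13,v17,v14) [++-] → (-1.17088, -1.3815, 0.4385)–(-1.9685, 0, 0.4385)  len=1.5952
  (v14,v17,v18) [-+-] → (-1.17088, -1.3815, 0.4385)–(-0.98425, -1.70476, 0.4385)  len=0.3733
  (v16,v20,v17) [--+] → (-0.469483, -1.94984, 0.4385)–(-1.12575, -1.94984, 0.4385)  len=0.6563
  (v17,v20,v21) [+-+] → (-0.469483, -1.94984, 0.4385)–(1.12575, -1.94984, 0.4385)  len=1.5952
  (v17,v21,v18) [++-] → (0.610983, -1.70476, 0.4385)–(-0.98425, -1.70476, 0.4385)  len=1.5952
  (v18,v21,v22) [-+-] → (0.610983, -1.70476, 0.4385)–(0.98425, -1.70476, 0.4385)  len=0.3733
  (v20,v0,v21) [--+] → (1.45388, -1.3815, 0.4385)–(1.12575, -1.94984, 0.4385)  len=0.6563
  (v21,v0,v1) [+-+] → (1.45388, -1.3815, 0.4385)–(2.2515, 0, 0.4385)  len=1.5952
  (v21,v1,v22) [++-] → (1.78187, -0.323254, 0.4385)–(0.98425, -1.70476, 0.4385)  len=1.5952
  (v22,v1,v2) [-+-] → (1.78187, -0.323254, 0.4385)–(1.9685, 0, 0.4385)  len=0.3733

Chained into 2 loop(s):
  loop 1: 12 segments, perimeter = 13.5090
  loop 2: 12 segments, perimeter = 11.8109
Total perimeter = 25.320


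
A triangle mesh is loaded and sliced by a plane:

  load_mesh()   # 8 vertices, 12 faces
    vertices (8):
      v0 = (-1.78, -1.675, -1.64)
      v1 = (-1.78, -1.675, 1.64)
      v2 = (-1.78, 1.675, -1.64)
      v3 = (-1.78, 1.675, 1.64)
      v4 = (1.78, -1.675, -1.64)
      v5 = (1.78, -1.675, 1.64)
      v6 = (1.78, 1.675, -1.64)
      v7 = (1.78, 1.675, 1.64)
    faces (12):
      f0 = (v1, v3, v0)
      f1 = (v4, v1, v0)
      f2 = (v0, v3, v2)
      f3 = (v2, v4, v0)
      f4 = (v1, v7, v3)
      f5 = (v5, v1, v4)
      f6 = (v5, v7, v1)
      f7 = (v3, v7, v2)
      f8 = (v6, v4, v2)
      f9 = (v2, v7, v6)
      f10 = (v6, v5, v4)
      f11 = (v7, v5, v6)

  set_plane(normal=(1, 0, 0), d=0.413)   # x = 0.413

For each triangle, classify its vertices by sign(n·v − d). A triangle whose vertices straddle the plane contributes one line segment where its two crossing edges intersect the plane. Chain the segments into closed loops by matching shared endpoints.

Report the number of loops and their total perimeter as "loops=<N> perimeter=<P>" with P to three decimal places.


Straddling triangles (8 of 12):
  (v4,v1,v0) [+--] → (0.413, -1.675, -0.380517)–(0.413, -1.675, -1.64)  len=1.2595
  (v2,v4,v0) [-+-] → (0.413, -0.388638, -1.64)–(0.413, -1.675, -1.64)  len=1.2864
  (v1,v7,v3) [-+-] → (0.413, 0.388638, 1.64)–(0.413, 1.675, 1.64)  len=1.2864
  (v5,v1,v4) [+-+] → (0.413, -1.675, 1.64)–(0.413, -1.675, -0.380517)  len=2.0205
  (v5,v7,v1) [++-] → (0.413, 0.388638, 1.64)–(0.413, -1.675, 1.64)  len=2.0636
  (v3,v7,v2) [-+-] → (0.413, 1.675, 1.64)–(0.413, 1.675, 0.380517)  len=1.2595
  (v6,v4,v2) [++-] → (0.413, -0.388638, -1.64)–(0.413, 1.675, -1.64)  len=2.0636
  (v2,v7,v6) [-++] → (0.413, 1.675, 0.380517)–(0.413, 1.675, -1.64)  len=2.0205

Chained into 1 loop(s):
  loop 1: 8 segments, perimeter = 13.2600
Total perimeter = 13.260

loops=1 perimeter=13.260


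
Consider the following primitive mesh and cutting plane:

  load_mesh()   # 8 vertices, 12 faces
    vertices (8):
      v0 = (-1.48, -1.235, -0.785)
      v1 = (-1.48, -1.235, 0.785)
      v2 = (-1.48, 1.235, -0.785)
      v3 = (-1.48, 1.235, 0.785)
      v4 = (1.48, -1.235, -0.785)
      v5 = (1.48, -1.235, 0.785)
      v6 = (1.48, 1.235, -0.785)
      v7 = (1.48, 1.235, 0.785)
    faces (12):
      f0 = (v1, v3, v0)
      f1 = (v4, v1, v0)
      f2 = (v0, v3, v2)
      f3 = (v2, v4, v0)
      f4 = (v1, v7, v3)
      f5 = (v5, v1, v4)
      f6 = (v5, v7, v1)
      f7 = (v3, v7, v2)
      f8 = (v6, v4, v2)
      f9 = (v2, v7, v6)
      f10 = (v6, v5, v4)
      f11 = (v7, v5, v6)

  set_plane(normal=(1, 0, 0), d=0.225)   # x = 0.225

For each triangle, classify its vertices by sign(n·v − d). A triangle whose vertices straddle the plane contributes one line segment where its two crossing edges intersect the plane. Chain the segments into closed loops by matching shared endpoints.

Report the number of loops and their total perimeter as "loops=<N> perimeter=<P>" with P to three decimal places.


Straddling triangles (8 of 12):
  (v4,v1,v0) [+--] → (0.225, -1.235, -0.119341)–(0.225, -1.235, -0.785)  len=0.6657
  (v2,v4,v0) [-+-] → (0.225, -0.187753, -0.785)–(0.225, -1.235, -0.785)  len=1.0472
  (v1,v7,v3) [-+-] → (0.225, 0.187753, 0.785)–(0.225, 1.235, 0.785)  len=1.0472
  (v5,v1,v4) [+-+] → (0.225, -1.235, 0.785)–(0.225, -1.235, -0.119341)  len=0.9043
  (v5,v7,v1) [++-] → (0.225, 0.187753, 0.785)–(0.225, -1.235, 0.785)  len=1.4228
  (v3,v7,v2) [-+-] → (0.225, 1.235, 0.785)–(0.225, 1.235, 0.119341)  len=0.6657
  (v6,v4,v2) [++-] → (0.225, -0.187753, -0.785)–(0.225, 1.235, -0.785)  len=1.4228
  (v2,v7,v6) [-++] → (0.225, 1.235, 0.119341)–(0.225, 1.235, -0.785)  len=0.9043

Chained into 1 loop(s):
  loop 1: 8 segments, perimeter = 8.0800
Total perimeter = 8.080

loops=1 perimeter=8.080


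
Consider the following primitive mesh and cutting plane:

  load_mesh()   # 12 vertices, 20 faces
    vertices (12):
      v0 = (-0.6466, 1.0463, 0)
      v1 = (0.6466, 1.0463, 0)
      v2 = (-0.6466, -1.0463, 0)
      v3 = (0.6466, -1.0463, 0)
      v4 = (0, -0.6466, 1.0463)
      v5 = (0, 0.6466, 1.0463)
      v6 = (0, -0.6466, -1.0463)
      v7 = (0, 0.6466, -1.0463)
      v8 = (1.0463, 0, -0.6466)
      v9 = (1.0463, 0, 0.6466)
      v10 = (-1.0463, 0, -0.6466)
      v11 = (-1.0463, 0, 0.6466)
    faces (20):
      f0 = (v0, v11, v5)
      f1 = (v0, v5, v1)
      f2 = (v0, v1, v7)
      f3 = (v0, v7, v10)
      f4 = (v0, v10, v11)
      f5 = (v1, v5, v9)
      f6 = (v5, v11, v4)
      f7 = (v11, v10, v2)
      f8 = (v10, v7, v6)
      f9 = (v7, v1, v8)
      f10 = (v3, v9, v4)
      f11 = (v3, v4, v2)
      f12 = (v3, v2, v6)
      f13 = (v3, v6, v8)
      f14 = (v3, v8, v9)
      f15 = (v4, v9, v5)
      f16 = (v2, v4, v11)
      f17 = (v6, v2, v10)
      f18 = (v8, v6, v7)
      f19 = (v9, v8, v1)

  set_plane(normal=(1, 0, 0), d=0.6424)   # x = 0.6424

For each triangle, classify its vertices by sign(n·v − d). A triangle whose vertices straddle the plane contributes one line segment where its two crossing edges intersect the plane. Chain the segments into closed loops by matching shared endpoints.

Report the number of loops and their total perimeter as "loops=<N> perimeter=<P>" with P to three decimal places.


Straddling triangles (10 of 20):
  (v0,v5,v1) [--+] → (0.6424, 1.0437, 0.00679626)–(0.6424, 1.0463, 0)  len=0.0073
  (v0,v1,v7) [-+-] → (0.6424, 1.0463, 0)–(0.6424, 1.0437, -0.00679626)  len=0.0073
  (v1,v5,v9) [+-+] → (0.6424, 1.0437, 0.00679626)–(0.6424, 0.249605, 0.800895)  len=1.1230
  (v7,v1,v8) [-++] → (0.6424, 1.0437, -0.00679626)–(0.6424, 0.249605, -0.800895)  len=1.1230
  (v3,v9,v4) [++-] → (0.6424, -0.249605, 0.800895)–(0.6424, -1.0437, 0.00679626)  len=1.1230
  (v3,v4,v2) [+--] → (0.6424, -1.0437, 0.00679626)–(0.6424, -1.0463, 0)  len=0.0073
  (v3,v2,v6) [+--] → (0.6424, -1.0463, 0)–(0.6424, -1.0437, -0.00679626)  len=0.0073
  (v3,v6,v8) [+-+] → (0.6424, -1.0437, -0.00679626)–(0.6424, -0.249605, -0.800895)  len=1.1230
  (v4,v9,v5) [-+-] → (0.6424, -0.249605, 0.800895)–(0.6424, 0.249605, 0.800895)  len=0.4992
  (v8,v6,v7) [+--] → (0.6424, -0.249605, -0.800895)–(0.6424, 0.249605, -0.800895)  len=0.4992

Chained into 1 loop(s):
  loop 1: 10 segments, perimeter = 5.5196
Total perimeter = 5.520

loops=1 perimeter=5.520


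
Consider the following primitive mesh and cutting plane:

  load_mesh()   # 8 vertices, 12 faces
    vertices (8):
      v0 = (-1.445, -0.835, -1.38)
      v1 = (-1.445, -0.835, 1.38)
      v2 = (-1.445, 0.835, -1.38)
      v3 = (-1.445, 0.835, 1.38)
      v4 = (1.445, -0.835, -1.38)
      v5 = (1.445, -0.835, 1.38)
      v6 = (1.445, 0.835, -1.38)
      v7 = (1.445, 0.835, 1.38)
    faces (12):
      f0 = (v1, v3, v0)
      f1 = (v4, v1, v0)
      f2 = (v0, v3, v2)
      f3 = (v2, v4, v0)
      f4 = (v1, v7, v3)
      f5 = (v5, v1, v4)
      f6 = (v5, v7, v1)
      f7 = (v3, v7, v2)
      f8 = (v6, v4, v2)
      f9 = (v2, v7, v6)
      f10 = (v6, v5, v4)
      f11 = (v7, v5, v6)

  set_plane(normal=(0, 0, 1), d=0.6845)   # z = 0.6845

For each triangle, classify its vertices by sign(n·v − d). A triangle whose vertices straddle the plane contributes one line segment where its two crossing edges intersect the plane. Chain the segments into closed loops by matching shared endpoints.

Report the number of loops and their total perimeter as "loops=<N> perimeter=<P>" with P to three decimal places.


Straddling triangles (8 of 12):
  (v1,v3,v0) [++-] → (-1.445, 0.414172, 0.6845)–(-1.445, -0.835, 0.6845)  len=1.2492
  (v4,v1,v0) [-+-] → (-0.716741, -0.835, 0.6845)–(-1.445, -0.835, 0.6845)  len=0.7283
  (v0,v3,v2) [-+-] → (-1.445, 0.414172, 0.6845)–(-1.445, 0.835, 0.6845)  len=0.4208
  (v5,v1,v4) [++-] → (-0.716741, -0.835, 0.6845)–(1.445, -0.835, 0.6845)  len=2.1617
  (v3,v7,v2) [++-] → (0.716741, 0.835, 0.6845)–(-1.445, 0.835, 0.6845)  len=2.1617
  (v2,v7,v6) [-+-] → (0.716741, 0.835, 0.6845)–(1.445, 0.835, 0.6845)  len=0.7283
  (v6,v5,v4) [-+-] → (1.445, -0.414172, 0.6845)–(1.445, -0.835, 0.6845)  len=0.4208
  (v7,v5,v6) [++-] → (1.445, -0.414172, 0.6845)–(1.445, 0.835, 0.6845)  len=1.2492

Chained into 1 loop(s):
  loop 1: 8 segments, perimeter = 9.1200
Total perimeter = 9.120

loops=1 perimeter=9.120


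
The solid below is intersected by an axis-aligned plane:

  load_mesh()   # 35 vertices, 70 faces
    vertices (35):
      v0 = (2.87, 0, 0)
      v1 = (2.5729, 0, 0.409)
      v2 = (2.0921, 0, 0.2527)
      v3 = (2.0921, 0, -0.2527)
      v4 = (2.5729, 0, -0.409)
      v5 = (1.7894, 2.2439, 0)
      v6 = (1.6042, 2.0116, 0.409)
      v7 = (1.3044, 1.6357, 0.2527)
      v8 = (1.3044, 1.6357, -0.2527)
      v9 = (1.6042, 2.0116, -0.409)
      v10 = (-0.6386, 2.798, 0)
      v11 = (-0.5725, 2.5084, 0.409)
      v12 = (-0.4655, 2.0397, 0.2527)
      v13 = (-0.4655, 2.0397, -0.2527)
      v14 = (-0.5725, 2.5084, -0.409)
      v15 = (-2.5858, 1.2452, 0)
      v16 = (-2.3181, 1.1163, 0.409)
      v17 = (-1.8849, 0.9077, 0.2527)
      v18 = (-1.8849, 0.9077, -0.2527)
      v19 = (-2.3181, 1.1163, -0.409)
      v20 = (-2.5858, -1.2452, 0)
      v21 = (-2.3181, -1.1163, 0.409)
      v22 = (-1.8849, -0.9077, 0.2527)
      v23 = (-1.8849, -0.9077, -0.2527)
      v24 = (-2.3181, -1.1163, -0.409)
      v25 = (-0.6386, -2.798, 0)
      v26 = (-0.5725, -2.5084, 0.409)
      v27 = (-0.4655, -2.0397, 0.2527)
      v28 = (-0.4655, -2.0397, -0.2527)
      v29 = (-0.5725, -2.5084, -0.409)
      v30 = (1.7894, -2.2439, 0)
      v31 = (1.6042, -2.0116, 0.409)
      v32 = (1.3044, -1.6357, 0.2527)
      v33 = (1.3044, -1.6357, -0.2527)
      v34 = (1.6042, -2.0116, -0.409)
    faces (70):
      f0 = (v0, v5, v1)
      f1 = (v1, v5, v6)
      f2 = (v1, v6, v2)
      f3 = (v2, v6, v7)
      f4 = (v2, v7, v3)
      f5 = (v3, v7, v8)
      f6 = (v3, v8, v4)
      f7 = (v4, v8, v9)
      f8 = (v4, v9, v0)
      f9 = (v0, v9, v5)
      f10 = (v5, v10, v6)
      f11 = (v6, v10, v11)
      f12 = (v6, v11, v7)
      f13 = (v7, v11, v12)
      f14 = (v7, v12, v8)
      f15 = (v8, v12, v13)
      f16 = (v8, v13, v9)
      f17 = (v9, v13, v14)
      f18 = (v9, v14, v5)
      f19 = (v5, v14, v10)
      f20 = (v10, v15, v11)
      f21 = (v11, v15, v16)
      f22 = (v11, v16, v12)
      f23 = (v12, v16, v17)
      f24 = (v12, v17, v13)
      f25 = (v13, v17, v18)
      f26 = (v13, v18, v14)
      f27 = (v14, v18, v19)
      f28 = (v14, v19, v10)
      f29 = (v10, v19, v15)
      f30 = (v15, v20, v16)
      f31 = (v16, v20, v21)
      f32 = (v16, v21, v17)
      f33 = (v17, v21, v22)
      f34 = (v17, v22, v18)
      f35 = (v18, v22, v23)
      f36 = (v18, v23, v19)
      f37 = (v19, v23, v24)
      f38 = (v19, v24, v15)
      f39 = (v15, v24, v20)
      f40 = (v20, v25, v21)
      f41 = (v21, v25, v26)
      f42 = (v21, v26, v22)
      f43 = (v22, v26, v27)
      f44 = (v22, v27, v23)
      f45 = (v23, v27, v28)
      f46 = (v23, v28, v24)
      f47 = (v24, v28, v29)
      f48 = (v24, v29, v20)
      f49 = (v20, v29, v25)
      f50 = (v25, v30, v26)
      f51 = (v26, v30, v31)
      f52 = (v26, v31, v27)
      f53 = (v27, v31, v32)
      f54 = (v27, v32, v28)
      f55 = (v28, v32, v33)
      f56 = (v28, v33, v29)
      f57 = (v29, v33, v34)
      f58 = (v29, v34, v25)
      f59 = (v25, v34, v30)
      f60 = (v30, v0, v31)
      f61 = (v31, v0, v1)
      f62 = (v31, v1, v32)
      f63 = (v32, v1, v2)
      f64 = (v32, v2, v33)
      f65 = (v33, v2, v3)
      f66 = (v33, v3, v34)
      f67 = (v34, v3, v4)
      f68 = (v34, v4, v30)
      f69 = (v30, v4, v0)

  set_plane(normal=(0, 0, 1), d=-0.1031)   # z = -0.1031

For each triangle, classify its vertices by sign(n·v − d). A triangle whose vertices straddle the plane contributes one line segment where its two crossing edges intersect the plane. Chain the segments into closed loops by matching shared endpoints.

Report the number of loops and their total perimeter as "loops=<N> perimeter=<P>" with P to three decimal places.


Straddling triangles (28 of 70):
  (v2,v7,v3) [++-] → (1.85894, 0.484172, -0.1031)–(2.0921, 0, -0.1031)  len=0.5374
  (v3,v7,v8) [-+-] → (1.85894, 0.484172, -0.1031)–(1.3044, 1.6357, -0.1031)  len=1.2781
  (v4,v9,v0) [--+] → (2.55092, 0.507081, -0.1031)–(2.79511, 0, -0.1031)  len=0.5628
  (v0,v9,v5) [+-+] → (2.55092, 0.507081, -0.1031)–(1.74272, 2.18534, -0.1031)  len=1.8627
  (v7,v12,v8) [++-] → (0.780504, 1.75529, -0.1031)–(1.3044, 1.6357, -0.1031)  len=0.5374
  (v8,v12,v13) [-+-] → (0.780504, 1.75529, -0.1031)–(-0.4655, 2.0397, -0.1031)  len=1.2781
  (v9,v14,v5) [--+] → (1.19402, 2.31057, -0.1031)–(1.74272, 2.18534, -0.1031)  len=0.5628
  (v5,v14,v10) [+-+] → (1.19402, 2.31057, -0.1031)–(-0.621938, 2.725, -0.1031)  len=1.8626
  (v12,v17,v13) [++-] → (-0.885647, 1.70462, -0.1031)–(-0.4655, 2.0397, -0.1031)  len=0.5374
  (v13,v17,v18) [-+-] → (-0.885647, 1.70462, -0.1031)–(-1.8849, 0.9077, -0.1031)  len=1.2781
  (v14,v19,v10) [--+] → (-1.06197, 2.37408, -0.1031)–(-0.621938, 2.725, -0.1031)  len=0.5628
  (v10,v19,v15) [+-+] → (-1.06197, 2.37408, -0.1031)–(-2.51832, 1.21271, -0.1031)  len=1.8627
  (v17,v22,v18) [++-] → (-1.8849, 0.370336, -0.1031)–(-1.8849, 0.9077, -0.1031)  len=0.5374
  (v18,v22,v23) [-+-] → (-1.8849, 0.370336, -0.1031)–(-1.8849, -0.9077, -0.1031)  len=1.2780
  (v19,v24,v15) [--+] → (-2.51832, 0.649917, -0.1031)–(-2.51832, 1.21271, -0.1031)  len=0.5628
  (v15,v24,v20) [+-+] → (-2.51832, 0.649917, -0.1031)–(-2.51832, -1.21271, -0.1031)  len=1.8626
  (v22,v27,v23) [++-] → (-1.46475, -1.24278, -0.1031)–(-1.8849, -0.9077, -0.1031)  len=0.5374
  (v23,v27,v28) [-+-] → (-1.46475, -1.24278, -0.1031)–(-0.4655, -2.0397, -0.1031)  len=1.2781
  (v24,v29,v20) [--+] → (-2.07829, -1.56363, -0.1031)–(-2.51832, -1.21271, -0.1031)  len=0.5628
  (v20,v29,v25) [+-+] → (-2.07829, -1.56363, -0.1031)–(-0.621938, -2.725, -0.1031)  len=1.8627
  (v27,v32,v28) [++-] → (0.058396, -1.92011, -0.1031)–(-0.4655, -2.0397, -0.1031)  len=0.5374
  (v28,v32,v33) [-+-] → (0.058396, -1.92011, -0.1031)–(1.3044, -1.6357, -0.1031)  len=1.2781
  (v29,v34,v25) [--+] → (-0.0732389, -2.59977, -0.1031)–(-0.621938, -2.725, -0.1031)  len=0.5628
  (v25,v34,v30) [+-+] → (-0.0732389, -2.59977, -0.1031)–(1.74272, -2.18534, -0.1031)  len=1.8626
  (v32,v2,v33) [++-] → (1.53756, -1.15153, -0.1031)–(1.3044, -1.6357, -0.1031)  len=0.5374
  (v33,v2,v3) [-+-] → (1.53756, -1.15153, -0.1031)–(2.0921, 0, -0.1031)  len=1.2781
  (v34,v4,v30) [--+] → (1.9869, -1.67826, -0.1031)–(1.74272, -2.18534, -0.1031)  len=0.5628
  (v30,v4,v0) [+-+] → (1.9869, -1.67826, -0.1031)–(2.79511, 0, -0.1031)  len=1.8627

Chained into 2 loop(s):
  loop 1: 14 segments, perimeter = 12.7083
  loop 2: 14 segments, perimeter = 16.9785
Total perimeter = 29.687

loops=2 perimeter=29.687


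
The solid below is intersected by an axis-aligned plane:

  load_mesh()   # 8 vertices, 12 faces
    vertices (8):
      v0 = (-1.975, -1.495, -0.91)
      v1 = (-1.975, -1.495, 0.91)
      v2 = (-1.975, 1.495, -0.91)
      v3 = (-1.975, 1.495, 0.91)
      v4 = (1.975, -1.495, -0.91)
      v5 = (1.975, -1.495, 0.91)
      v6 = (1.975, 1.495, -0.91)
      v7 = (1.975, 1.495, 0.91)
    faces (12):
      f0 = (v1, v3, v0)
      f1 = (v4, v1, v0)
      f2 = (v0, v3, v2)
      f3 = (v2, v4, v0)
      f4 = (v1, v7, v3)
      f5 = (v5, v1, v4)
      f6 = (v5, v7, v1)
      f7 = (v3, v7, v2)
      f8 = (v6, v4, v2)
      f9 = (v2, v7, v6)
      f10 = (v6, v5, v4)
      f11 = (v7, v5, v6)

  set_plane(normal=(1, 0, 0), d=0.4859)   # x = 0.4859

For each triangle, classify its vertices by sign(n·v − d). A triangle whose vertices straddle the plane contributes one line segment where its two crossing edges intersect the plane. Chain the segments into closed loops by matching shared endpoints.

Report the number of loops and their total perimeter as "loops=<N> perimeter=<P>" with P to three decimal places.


loops=1 perimeter=9.620

Straddling triangles (8 of 12):
  (v4,v1,v0) [+--] → (0.4859, -1.495, -0.223883)–(0.4859, -1.495, -0.91)  len=0.6861
  (v2,v4,v0) [-+-] → (0.4859, -0.367808, -0.91)–(0.4859, -1.495, -0.91)  len=1.1272
  (v1,v7,v3) [-+-] → (0.4859, 0.367808, 0.91)–(0.4859, 1.495, 0.91)  len=1.1272
  (v5,v1,v4) [+-+] → (0.4859, -1.495, 0.91)–(0.4859, -1.495, -0.223883)  len=1.1339
  (v5,v7,v1) [++-] → (0.4859, 0.367808, 0.91)–(0.4859, -1.495, 0.91)  len=1.8628
  (v3,v7,v2) [-+-] → (0.4859, 1.495, 0.91)–(0.4859, 1.495, 0.223883)  len=0.6861
  (v6,v4,v2) [++-] → (0.4859, -0.367808, -0.91)–(0.4859, 1.495, -0.91)  len=1.8628
  (v2,v7,v6) [-++] → (0.4859, 1.495, 0.223883)–(0.4859, 1.495, -0.91)  len=1.1339

Chained into 1 loop(s):
  loop 1: 8 segments, perimeter = 9.6200
Total perimeter = 9.620


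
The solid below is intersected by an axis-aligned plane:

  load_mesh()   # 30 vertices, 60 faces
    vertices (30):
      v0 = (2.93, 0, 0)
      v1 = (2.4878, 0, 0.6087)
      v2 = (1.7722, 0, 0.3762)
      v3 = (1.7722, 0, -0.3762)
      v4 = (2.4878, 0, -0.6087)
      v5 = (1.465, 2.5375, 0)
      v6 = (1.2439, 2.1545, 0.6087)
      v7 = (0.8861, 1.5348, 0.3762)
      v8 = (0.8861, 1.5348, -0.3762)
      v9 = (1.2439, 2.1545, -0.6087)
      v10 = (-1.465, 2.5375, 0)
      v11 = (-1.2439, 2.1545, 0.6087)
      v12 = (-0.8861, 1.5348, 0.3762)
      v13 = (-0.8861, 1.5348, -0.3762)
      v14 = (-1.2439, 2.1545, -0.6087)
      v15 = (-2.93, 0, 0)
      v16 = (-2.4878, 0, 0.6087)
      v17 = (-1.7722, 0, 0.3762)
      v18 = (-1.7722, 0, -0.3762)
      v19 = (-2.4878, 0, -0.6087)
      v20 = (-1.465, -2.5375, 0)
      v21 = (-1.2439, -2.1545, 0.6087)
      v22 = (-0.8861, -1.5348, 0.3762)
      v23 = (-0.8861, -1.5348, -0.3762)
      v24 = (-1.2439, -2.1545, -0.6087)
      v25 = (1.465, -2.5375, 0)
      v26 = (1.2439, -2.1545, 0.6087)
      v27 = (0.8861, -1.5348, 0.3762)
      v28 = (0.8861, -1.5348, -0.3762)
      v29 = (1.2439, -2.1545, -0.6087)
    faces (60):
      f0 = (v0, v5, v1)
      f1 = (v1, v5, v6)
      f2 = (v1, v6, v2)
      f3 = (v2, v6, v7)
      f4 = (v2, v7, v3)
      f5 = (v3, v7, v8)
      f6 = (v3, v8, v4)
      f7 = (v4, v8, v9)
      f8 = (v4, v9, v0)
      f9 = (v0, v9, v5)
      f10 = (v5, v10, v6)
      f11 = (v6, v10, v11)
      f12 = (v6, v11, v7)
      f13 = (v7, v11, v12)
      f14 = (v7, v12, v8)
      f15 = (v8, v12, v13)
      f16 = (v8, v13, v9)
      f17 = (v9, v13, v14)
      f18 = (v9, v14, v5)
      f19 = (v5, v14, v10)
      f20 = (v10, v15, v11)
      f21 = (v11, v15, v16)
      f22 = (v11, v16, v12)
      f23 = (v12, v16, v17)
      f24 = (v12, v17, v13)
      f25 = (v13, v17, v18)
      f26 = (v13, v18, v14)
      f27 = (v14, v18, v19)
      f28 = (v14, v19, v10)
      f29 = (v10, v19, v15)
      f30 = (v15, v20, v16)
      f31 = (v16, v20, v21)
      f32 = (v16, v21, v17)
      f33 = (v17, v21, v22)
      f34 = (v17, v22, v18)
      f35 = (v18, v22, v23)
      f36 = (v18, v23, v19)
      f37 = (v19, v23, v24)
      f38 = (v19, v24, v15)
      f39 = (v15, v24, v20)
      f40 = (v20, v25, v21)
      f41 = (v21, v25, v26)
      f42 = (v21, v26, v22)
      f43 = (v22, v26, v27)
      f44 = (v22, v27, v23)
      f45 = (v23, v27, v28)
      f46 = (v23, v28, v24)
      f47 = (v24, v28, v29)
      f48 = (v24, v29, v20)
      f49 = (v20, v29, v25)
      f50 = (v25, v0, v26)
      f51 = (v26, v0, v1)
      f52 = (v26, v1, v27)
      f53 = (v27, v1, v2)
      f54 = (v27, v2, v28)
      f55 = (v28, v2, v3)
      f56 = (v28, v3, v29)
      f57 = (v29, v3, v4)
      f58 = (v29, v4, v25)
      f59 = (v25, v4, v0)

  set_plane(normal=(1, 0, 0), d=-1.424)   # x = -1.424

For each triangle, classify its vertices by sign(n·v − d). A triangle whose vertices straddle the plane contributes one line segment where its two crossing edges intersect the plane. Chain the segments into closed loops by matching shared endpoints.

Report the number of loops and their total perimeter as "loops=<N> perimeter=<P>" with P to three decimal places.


loops=2 perimeter=10.270

Straddling triangles (24 of 60):
  (v5,v10,v6) [+-+] → (-1.424, 2.5375, 0)–(-1.424, 2.5317, 0.00921285)  len=0.0109
  (v6,v10,v11) [+-+] → (-1.424, 2.5317, 0.00921285)–(-1.424, 2.46648, 0.112875)  len=0.1225
  (v5,v14,v10) [++-] → (-1.424, 2.46648, -0.112875)–(-1.424, 2.5375, 0)  len=0.1334
  (v10,v15,v11) [--+] → (-1.424, 1.92437, 0.543682)–(-1.424, 2.46648, 0.112875)  len=0.6924
  (v11,v15,v16) [+--] → (-1.424, 1.92437, 0.543682)–(-1.424, 1.84256, 0.6087)  len=0.1045
  (v11,v16,v12) [+-+] → (-1.424, 1.84256, 0.6087)–(-1.424, 1.01937, 0.454281)  len=0.8375
  (v12,v16,v17) [+--] → (-1.424, 1.01937, 0.454281)–(-1.424, 0.603112, 0.3762)  len=0.4235
  (v12,v17,v13) [+-+] → (-1.424, 0.603112, 0.3762)–(-1.424, 0.603112, 0.0805385)  len=0.2957
  (v13,v17,v18) [+--] → (-1.424, 0.603112, 0.0805385)–(-1.424, 0.603112, -0.3762)  len=0.4567
  (v13,v18,v14) [+-+] → (-1.424, 0.603112, -0.3762)–(-1.424, 1.42002, -0.52944)  len=0.8312
  (v14,v18,v19) [+--] → (-1.424, 1.42002, -0.52944)–(-1.424, 1.84256, -0.6087)  len=0.4299
  (v14,v19,v10) [+--] → (-1.424, 1.84256, -0.6087)–(-1.424, 2.46648, -0.112875)  len=0.7969
  (v16,v20,v21) [--+] → (-1.424, -2.46648, 0.112875)–(-1.424, -1.84256, 0.6087)  len=0.7969
  (v16,v21,v17) [-+-] → (-1.424, -1.84256, 0.6087)–(-1.424, -1.42002, 0.52944)  len=0.4299
  (v17,v21,v22) [-++] → (-1.424, -1.42002, 0.52944)–(-1.424, -0.603112, 0.3762)  len=0.8312
  (v17,v22,v18) [-+-] → (-1.424, -0.603112, 0.3762)–(-1.424, -0.603112, -0.0805385)  len=0.4567
  (v18,v22,v23) [-++] → (-1.424, -0.603112, -0.0805385)–(-1.424, -0.603112, -0.3762)  len=0.2957
  (v18,v23,v19) [-+-] → (-1.424, -0.603112, -0.3762)–(-1.424, -1.01937, -0.454281)  len=0.4235
  (v19,v23,v24) [-++] → (-1.424, -1.01937, -0.454281)–(-1.424, -1.84256, -0.6087)  len=0.8375
  (v19,v24,v15) [-+-] → (-1.424, -1.84256, -0.6087)–(-1.424, -1.92437, -0.543682)  len=0.1045
  (v15,v24,v20) [-+-] → (-1.424, -1.92437, -0.543682)–(-1.424, -2.46648, -0.112875)  len=0.6924
  (v20,v25,v21) [-++] → (-1.424, -2.5375, 0)–(-1.424, -2.46648, 0.112875)  len=0.1334
  (v24,v29,v20) [++-] → (-1.424, -2.5317, -0.00921285)–(-1.424, -2.46648, -0.112875)  len=0.1225
  (v20,v29,v25) [-++] → (-1.424, -2.5317, -0.00921285)–(-1.424, -2.5375, 0)  len=0.0109

Chained into 2 loop(s):
  loop 1: 12 segments, perimeter = 5.1351
  loop 2: 12 segments, perimeter = 5.1351
Total perimeter = 10.270
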